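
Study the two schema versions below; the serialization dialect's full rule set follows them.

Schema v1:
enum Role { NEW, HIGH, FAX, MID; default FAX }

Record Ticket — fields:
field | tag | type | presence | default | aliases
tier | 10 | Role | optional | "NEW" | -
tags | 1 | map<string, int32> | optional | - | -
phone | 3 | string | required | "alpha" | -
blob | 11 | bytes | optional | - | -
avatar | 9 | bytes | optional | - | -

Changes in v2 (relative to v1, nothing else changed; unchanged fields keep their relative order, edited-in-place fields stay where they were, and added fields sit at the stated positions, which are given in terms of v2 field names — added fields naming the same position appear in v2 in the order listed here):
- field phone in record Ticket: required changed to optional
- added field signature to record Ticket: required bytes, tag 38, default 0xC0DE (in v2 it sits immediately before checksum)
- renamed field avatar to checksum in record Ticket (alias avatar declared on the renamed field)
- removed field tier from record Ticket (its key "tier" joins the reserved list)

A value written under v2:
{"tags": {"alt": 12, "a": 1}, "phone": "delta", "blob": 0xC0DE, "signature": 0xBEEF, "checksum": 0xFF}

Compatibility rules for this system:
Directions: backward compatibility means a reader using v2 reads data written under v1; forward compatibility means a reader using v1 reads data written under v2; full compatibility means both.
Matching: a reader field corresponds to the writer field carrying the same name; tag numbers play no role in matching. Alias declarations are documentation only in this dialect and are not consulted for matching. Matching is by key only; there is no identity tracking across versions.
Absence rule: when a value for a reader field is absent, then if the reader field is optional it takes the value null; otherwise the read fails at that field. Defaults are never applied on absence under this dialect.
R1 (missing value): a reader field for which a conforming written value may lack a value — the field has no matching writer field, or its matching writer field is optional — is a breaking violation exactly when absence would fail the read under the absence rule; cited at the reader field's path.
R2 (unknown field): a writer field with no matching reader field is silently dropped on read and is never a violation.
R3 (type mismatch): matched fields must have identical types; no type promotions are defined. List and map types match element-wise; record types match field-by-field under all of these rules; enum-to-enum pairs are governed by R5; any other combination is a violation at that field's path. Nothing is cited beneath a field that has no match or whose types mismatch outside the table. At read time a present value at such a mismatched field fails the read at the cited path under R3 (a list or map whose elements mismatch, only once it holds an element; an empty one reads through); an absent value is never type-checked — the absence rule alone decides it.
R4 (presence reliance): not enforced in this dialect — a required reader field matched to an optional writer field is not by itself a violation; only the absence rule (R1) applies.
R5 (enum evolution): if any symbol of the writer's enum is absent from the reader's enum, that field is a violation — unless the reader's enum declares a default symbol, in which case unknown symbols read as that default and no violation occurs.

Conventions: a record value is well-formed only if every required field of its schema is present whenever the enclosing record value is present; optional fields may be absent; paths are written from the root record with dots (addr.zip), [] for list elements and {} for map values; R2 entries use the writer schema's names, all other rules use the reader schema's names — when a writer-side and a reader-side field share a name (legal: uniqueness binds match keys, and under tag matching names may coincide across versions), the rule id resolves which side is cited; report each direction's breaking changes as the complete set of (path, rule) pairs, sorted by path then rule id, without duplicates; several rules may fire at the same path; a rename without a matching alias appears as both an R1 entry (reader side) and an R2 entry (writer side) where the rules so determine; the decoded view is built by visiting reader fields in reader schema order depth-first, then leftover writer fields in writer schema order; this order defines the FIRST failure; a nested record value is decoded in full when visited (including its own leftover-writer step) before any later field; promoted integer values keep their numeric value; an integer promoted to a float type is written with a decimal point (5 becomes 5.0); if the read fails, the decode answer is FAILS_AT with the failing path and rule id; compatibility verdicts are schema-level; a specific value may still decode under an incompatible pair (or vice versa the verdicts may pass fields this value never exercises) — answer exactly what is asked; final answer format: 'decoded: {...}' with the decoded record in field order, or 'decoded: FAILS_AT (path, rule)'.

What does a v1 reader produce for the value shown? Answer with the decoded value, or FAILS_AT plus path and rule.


decoded: {"tier": null, "tags": {"alt": 12, "a": 1}, "phone": "delta", "blob": 0xC0DE, "avatar": null}

in Ticket below, arrows point writer -> reader
decoding the Ticket value with the v1 reader:
  tier := null (not supplied -> null)
  tags := {"alt": 12, "a": 1}
  phone := "delta"
  blob := 0xC0DE
  avatar := null (not supplied -> null)
  writer signature: unmatched, discarded
  writer checksum: unmatched, discarded
  => decoded: {"tier": null, "tags": {"alt": 12, "a": 1}, "phone": "delta", "blob": 0xC0DE, "avatar": null}
ruling out the remaining Ticket differences:
  field phone in record Ticket: required changed to optional -> changes Ticket's schema-level verdicts only — the decode of this value is the same
  added field signature to record Ticket: required bytes, tag 38, default 0xC0DE (in v2 it sits immediately before checksum) -> changes Ticket's schema-level verdicts only — the decode of this value is the same
  removed field tier from record Ticket (its key "tier" joins the reserved list) -> triggers nothing under the printed rules; the Ticket answer is the same either way


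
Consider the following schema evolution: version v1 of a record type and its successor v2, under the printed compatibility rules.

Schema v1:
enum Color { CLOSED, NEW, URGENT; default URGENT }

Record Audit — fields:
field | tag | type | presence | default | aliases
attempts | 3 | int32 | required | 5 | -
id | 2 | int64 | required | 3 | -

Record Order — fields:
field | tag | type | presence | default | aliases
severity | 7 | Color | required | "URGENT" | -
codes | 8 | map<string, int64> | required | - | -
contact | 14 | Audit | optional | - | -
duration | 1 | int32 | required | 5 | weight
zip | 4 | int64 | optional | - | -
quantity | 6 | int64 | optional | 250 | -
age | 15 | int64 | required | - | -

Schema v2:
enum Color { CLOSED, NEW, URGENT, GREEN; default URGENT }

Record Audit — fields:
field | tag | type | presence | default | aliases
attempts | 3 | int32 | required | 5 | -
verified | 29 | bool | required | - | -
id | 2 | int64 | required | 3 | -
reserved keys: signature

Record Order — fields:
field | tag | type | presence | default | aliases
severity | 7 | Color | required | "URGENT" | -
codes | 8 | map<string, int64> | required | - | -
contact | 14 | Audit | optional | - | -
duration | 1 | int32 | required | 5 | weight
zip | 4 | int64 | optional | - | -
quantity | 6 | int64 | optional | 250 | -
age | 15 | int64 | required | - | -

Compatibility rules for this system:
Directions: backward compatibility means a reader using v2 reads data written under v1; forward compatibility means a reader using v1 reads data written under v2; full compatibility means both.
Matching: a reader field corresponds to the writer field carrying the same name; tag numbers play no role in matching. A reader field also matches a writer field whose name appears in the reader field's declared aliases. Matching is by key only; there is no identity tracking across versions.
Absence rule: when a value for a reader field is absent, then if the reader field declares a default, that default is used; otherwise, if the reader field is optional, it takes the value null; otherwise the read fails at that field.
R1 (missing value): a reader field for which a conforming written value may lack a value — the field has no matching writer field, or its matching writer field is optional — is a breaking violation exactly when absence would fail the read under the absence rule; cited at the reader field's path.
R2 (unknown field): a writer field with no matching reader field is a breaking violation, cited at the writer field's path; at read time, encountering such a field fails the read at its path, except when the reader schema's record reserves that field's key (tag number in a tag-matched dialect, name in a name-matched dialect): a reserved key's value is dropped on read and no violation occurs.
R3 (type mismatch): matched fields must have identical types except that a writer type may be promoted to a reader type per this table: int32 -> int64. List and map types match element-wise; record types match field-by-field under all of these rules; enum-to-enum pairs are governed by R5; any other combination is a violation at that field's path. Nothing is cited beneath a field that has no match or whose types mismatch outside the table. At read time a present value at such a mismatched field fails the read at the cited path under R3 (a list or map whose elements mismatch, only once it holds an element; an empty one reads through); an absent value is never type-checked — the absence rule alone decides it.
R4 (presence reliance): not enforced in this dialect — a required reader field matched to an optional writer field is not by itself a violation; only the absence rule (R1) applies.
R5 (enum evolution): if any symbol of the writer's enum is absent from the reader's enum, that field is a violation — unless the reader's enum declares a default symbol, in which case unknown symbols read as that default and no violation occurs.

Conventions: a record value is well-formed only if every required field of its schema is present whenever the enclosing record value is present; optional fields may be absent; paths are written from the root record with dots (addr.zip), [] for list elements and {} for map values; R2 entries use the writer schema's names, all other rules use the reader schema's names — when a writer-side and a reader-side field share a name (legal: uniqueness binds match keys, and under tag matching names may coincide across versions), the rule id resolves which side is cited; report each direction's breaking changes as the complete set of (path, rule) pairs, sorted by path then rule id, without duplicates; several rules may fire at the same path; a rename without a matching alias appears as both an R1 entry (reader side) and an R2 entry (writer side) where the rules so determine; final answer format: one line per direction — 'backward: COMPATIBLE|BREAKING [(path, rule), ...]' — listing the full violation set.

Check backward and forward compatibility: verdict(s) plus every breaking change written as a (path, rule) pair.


in Order below, arrows point writer -> reader
backward for Order (reader v2, writer v1):
  Color -> Color, writer required: severity aligns to severity
  map<string, int64> -> map<string, int64>, writer required: codes aligns to codes
  Audit -> Audit, writer optional: contact aligns to contact
  int32 -> int32, writer required: duration aligns to duration
  int64 -> int64, writer optional: zip aligns to zip
  int64 -> int64, writer optional: quantity aligns to quantity
  int64 -> int64, writer required: age aligns to age
  int32 -> int32, writer required: contact.attempts aligns to contact.attempts
  contact.verified has no writer counterpart
  int64 -> int64, writer required: contact.id aligns to contact.id
  breaking: (contact.verified, R1)
  backward on Order therefore BREAKING (1)
forward for Order (reader v1, writer v2):
  Color -> Color, writer required: severity aligns to severity
  map<string, int64> -> map<string, int64>, writer required: codes aligns to codes
  Audit -> Audit, writer optional: contact aligns to contact
  int32 -> int32, writer required: duration aligns to duration
  int64 -> int64, writer optional: zip aligns to zip
  int64 -> int64, writer optional: quantity aligns to quantity
  int64 -> int64, writer required: age aligns to age
  int32 -> int32, writer required: contact.attempts aligns to contact.attempts
  int64 -> int64, writer required: contact.id aligns to contact.id
  writer field contact.verified has no reader counterpart
  breaking: (contact.verified, R2)
  forward on Order therefore BREAKING (1)

backward: BREAKING [(contact.verified, R1)]; forward: BREAKING [(contact.verified, R2)]


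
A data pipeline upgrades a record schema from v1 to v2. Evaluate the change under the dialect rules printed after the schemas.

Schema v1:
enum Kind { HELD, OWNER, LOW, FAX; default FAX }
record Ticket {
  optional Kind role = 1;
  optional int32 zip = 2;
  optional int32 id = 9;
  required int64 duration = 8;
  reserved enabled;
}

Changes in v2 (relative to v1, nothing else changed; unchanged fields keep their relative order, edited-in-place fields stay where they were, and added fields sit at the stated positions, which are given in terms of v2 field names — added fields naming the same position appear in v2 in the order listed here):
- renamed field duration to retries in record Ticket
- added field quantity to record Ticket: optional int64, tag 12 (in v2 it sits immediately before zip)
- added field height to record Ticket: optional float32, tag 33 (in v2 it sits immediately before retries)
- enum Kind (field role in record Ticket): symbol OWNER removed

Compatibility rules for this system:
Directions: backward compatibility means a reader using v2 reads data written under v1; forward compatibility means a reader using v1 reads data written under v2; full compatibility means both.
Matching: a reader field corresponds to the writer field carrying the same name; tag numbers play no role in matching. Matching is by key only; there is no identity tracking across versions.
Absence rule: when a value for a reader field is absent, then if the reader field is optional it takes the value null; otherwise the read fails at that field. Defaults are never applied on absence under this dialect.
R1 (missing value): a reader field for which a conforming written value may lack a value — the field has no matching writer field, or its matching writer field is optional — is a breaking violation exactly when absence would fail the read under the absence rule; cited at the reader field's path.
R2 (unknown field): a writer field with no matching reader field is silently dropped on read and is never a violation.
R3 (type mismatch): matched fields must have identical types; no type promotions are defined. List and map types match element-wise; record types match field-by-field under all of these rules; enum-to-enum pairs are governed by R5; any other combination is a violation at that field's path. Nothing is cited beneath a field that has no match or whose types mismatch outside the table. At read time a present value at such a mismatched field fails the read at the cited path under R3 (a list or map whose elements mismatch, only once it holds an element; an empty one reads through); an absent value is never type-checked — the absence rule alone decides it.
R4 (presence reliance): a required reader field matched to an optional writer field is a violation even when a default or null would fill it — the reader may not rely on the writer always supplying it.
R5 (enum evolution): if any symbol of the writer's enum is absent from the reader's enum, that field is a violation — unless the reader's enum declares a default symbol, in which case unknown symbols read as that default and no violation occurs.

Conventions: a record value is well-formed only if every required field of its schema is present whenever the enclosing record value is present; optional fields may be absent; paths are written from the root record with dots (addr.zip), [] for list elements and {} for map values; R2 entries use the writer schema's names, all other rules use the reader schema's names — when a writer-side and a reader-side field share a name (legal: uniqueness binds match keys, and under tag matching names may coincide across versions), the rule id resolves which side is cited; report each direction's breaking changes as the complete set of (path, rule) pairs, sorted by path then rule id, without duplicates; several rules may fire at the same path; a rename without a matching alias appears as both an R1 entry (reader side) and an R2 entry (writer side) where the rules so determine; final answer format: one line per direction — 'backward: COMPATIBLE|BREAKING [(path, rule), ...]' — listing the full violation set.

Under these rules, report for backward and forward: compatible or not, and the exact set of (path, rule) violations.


backward: BREAKING [(retries, R1)]; forward: BREAKING [(duration, R1)]

the writer's type comes first in each Ticket pair
backward on Ticket — v2 reading data written by v1:
  writer optional, Kind -> Kind: reader role maps from writer role
  no writer field matches reader quantity
  writer optional, int32 -> int32: reader zip maps from writer zip
  writer optional, int32 -> int32: reader id maps from writer id
  no writer field matches reader height
  no writer field matches reader retries
  duration (writer side), unknown to reader
  violation R1 at retries
  => backward: BREAKING (1)
forward on Ticket — v1 reading data written by v2:
  writer optional, Kind -> Kind: reader role maps from writer role
  writer optional, int32 -> int32: reader zip maps from writer zip
  writer optional, int32 -> int32: reader id maps from writer id
  no writer field matches reader duration
  quantity (writer side), unknown to reader
  height (writer side), unknown to reader
  retries (writer side), unknown to reader
  violation R1 at duration
  => forward: BREAKING (1)


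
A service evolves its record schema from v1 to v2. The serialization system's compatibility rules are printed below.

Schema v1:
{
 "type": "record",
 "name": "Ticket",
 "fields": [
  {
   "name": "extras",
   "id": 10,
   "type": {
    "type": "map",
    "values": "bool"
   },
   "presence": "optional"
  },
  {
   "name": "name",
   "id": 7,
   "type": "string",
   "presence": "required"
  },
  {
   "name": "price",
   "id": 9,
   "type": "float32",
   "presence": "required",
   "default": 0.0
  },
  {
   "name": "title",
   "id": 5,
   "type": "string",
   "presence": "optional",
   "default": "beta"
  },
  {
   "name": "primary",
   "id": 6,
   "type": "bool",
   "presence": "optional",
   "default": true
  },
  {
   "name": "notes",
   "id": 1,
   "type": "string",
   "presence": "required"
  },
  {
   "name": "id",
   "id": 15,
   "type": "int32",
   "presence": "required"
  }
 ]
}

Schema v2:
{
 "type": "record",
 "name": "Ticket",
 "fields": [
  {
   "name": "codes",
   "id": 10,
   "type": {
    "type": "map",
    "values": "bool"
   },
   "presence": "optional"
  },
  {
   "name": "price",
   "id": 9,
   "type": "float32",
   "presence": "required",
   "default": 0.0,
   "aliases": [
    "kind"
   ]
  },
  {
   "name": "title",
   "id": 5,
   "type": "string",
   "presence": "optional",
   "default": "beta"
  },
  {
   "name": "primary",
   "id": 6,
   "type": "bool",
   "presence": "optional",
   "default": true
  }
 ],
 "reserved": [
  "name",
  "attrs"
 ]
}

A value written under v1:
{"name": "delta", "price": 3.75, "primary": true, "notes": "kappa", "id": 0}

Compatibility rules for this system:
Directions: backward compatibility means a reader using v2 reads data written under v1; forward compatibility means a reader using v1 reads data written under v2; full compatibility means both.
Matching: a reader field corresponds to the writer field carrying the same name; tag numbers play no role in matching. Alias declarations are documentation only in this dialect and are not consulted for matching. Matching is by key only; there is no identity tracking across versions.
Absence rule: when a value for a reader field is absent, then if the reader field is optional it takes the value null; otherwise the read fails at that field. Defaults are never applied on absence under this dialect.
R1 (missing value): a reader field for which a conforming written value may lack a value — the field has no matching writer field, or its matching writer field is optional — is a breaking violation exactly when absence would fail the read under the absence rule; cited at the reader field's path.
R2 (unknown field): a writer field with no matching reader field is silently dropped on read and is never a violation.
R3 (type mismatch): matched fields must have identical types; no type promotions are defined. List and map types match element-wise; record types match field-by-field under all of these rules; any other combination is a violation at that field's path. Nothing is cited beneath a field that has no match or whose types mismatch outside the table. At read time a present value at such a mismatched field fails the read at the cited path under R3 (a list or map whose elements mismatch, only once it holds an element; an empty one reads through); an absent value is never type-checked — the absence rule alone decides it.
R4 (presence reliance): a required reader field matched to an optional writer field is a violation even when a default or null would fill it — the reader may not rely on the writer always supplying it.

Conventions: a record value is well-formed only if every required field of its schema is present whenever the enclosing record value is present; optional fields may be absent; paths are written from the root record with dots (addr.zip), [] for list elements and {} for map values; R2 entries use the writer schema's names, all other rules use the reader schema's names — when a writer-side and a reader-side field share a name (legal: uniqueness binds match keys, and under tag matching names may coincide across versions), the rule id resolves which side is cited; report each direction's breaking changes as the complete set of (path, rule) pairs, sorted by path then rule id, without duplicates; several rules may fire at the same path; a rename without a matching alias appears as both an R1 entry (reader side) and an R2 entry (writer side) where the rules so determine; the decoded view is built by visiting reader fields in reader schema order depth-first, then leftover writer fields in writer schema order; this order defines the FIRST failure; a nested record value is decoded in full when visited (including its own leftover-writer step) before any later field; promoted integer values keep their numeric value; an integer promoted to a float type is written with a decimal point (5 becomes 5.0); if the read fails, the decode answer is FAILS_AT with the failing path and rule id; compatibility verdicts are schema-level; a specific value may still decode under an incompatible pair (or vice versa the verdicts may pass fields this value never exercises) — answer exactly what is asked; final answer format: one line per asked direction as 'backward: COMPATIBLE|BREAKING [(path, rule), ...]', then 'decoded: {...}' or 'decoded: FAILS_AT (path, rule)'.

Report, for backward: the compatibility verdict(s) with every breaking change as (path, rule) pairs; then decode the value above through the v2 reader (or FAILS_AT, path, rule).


backward: COMPATIBLE []; decoded: {"codes": null, "price": 3.75, "title": null, "primary": true}

each type pair in Ticket: writer, then reader
backward on Ticket — v2 reading data written by v1:
  no writer field matches reader codes
  price <- price (float32 -> float32, writer required)
  title <- title (string -> string, writer optional)
  primary <- primary (bool -> bool, writer optional)
  writer extras: unknown to reader
  writer name: unknown to reader
  writer notes: unknown to reader
  writer id: unknown to reader
  => no violations; backward on Ticket: COMPATIBLE
decode (reader v2):
  codes := null (not supplied -> null)
  price := 3.75
  title := null (not supplied -> null)
  primary := true
  writer name: unmatched, discarded
  writer notes: unmatched, discarded
  writer id: unmatched, discarded
  => decoded: {"codes": null, "price": 3.75, "title": null, "primary": true}


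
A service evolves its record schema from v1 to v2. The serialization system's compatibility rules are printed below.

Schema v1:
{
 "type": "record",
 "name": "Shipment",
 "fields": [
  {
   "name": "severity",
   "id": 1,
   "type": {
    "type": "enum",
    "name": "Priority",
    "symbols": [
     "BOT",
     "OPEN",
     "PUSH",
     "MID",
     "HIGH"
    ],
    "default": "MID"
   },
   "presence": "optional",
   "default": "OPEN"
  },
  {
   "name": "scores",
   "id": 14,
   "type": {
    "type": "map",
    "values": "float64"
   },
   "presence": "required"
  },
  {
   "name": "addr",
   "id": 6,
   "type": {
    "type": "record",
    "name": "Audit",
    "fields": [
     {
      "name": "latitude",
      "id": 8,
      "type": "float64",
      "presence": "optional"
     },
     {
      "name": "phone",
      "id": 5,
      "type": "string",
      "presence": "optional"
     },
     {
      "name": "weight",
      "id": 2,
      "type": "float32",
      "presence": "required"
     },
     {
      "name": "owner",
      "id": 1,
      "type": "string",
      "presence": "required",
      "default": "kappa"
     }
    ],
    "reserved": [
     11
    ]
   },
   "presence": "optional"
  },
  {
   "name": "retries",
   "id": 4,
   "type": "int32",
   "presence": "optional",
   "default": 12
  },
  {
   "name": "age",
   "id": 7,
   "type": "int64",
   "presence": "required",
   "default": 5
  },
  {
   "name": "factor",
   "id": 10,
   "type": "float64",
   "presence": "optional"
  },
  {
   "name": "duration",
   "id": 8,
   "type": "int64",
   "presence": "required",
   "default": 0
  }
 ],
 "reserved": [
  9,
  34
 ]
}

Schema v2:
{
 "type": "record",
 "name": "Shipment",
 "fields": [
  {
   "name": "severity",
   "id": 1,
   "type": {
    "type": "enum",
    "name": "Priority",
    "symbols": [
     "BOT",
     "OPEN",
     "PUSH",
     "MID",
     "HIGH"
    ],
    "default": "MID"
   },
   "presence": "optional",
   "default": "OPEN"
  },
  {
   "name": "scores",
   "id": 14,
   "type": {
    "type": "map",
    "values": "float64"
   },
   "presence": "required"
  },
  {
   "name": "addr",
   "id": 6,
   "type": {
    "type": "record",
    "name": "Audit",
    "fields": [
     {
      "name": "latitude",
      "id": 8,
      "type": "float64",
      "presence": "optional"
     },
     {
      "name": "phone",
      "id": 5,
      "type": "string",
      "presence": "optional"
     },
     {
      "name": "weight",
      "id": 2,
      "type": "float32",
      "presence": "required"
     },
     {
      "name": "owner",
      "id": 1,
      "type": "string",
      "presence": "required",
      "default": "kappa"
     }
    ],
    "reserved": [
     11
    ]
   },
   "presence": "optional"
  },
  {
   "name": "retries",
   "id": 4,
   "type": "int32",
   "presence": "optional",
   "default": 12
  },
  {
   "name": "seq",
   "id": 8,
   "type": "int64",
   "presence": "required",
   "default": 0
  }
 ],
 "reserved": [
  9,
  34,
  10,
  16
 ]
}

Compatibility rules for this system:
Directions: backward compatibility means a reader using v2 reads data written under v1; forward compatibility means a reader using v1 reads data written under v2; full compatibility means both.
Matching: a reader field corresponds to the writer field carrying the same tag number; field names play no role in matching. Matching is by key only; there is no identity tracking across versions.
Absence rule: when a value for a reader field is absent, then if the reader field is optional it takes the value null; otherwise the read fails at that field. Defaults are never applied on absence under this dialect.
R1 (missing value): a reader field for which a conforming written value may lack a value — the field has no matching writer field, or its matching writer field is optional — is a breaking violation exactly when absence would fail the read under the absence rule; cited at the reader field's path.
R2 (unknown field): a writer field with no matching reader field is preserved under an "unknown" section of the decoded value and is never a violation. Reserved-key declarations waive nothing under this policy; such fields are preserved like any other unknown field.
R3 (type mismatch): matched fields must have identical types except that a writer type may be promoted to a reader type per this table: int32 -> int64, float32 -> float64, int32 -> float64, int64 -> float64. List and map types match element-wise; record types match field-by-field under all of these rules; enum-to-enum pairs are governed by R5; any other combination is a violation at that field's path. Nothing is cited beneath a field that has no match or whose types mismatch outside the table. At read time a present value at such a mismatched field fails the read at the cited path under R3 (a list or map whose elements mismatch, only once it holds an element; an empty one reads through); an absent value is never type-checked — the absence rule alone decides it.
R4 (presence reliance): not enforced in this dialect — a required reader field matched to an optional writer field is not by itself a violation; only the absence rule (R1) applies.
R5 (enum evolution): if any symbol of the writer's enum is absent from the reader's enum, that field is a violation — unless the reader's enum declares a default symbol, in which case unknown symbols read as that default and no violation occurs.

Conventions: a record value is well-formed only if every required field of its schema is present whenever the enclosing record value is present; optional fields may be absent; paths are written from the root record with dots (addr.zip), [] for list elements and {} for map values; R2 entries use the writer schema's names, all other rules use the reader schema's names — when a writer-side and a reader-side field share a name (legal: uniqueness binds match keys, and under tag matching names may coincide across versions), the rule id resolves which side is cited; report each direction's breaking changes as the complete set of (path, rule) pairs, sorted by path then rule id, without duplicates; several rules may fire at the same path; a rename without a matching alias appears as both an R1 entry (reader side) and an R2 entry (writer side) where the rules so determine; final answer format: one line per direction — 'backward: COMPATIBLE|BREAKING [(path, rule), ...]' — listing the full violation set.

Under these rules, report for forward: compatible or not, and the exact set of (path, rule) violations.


forward: BREAKING [(age, R1)]

arrows below run writer -> reader for Shipment
forward on Shipment — v1 reading data written by v2:
  severity: Priority -> Priority, writer optional; from severity
  scores: map<string, float64> -> map<string, float64>, writer required; from scores
  addr: Audit -> Audit, writer optional; from addr
  retries: int32 -> int32, writer optional; from retries
  age has no writer counterpart
  factor has no writer counterpart
  duration: int64 -> int64, writer required; from seq
  addr.latitude: float64 -> float64, writer optional; from addr.latitude
  addr.phone: string -> string, writer optional; from addr.phone
  addr.weight: float32 -> float32, writer required; from addr.weight
  addr.owner: string -> string, writer required; from addr.owner
  breaking: (age, R1)
  => forward: BREAKING (1)
diffs on Shipment not affecting the asked answer:
  renamed field duration to seq in record Shipment -> no rule fires on it in Shipment's dialect; the asked verdict holds
  removed field factor from record Shipment (its key 10 joins the reserved list) -> no rule fires on it in Shipment's dialect; the asked verdict holds


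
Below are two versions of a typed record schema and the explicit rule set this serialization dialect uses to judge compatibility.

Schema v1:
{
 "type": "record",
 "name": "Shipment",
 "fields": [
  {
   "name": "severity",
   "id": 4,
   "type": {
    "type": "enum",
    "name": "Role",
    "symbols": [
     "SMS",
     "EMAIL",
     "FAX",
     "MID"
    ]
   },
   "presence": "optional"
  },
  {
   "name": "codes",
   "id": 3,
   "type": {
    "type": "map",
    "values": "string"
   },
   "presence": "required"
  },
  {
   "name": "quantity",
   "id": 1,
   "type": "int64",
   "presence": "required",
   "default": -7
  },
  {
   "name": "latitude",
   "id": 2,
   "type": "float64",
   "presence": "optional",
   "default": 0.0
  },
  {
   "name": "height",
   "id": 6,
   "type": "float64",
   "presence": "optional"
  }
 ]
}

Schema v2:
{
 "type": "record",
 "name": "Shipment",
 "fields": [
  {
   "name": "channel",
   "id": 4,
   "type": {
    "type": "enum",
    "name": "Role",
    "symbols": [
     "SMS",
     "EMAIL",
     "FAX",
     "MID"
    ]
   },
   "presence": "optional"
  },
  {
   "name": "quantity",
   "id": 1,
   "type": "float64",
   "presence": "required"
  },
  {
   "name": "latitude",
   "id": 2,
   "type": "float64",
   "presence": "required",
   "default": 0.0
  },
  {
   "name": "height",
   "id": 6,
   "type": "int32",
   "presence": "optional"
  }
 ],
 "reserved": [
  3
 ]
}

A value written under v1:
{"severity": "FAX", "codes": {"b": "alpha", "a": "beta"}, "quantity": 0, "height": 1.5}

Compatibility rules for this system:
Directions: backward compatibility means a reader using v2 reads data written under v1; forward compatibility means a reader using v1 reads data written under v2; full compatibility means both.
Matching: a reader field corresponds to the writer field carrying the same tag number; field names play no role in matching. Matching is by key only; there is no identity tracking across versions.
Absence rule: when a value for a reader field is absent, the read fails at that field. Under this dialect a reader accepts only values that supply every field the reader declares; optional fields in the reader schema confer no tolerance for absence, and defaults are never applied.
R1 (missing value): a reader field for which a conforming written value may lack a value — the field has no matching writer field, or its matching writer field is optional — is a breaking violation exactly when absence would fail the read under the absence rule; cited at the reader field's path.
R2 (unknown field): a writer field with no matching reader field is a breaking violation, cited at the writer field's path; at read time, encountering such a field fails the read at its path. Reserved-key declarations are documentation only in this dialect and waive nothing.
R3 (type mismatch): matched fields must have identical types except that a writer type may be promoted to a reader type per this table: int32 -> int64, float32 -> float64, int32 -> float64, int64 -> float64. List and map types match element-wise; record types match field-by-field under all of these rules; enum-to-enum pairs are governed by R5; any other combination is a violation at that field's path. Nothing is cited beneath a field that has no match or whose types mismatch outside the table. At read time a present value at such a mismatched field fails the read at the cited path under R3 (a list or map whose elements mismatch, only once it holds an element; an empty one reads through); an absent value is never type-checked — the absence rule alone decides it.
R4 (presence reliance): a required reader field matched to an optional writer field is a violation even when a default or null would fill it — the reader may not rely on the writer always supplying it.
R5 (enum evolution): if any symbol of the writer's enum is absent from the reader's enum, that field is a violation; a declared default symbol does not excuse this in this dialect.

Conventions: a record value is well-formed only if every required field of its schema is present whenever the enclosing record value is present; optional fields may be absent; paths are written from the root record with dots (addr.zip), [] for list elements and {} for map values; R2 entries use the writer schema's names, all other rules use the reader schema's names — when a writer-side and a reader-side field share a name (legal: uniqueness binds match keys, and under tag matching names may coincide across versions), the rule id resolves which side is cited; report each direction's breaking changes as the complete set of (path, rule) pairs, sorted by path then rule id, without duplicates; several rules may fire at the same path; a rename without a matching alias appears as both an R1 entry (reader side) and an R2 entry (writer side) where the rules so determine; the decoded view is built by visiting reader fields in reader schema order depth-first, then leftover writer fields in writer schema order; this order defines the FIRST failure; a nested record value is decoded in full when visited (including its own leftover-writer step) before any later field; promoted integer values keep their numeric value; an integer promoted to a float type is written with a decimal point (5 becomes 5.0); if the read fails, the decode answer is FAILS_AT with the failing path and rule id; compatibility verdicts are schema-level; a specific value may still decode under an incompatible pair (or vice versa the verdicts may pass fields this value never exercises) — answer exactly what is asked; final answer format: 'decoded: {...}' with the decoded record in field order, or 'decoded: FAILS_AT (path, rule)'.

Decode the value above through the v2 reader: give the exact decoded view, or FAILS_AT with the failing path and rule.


arrows below run writer -> reader for Shipment
decode walk for Shipment under reader schema v2:
  channel := "FAX" (from writer severity)
  quantity := 0.0 (int64 -> float64)
  read fails at latitude under R1 (no fill)
  => FAILS_AT (latitude, R1)
checking off the Shipment differences that do not matter here:
  field height in record Shipment: type float64 changed to int32 -> schema-level compatibility only; this Shipment value's decode is unchanged
  field quantity in record Shipment: type int64 changed to float64 (its default is dropped) -> schema-level compatibility only; this Shipment value's decode is unchanged
  renamed field severity to channel in record Shipment -> schema-level compatibility only; this Shipment value's decode is unchanged
  removed field codes from record Shipment (its key 3 joins the reserved list) -> schema-level compatibility only; this Shipment value's decode is unchanged

decoded: FAILS_AT (latitude, R1)


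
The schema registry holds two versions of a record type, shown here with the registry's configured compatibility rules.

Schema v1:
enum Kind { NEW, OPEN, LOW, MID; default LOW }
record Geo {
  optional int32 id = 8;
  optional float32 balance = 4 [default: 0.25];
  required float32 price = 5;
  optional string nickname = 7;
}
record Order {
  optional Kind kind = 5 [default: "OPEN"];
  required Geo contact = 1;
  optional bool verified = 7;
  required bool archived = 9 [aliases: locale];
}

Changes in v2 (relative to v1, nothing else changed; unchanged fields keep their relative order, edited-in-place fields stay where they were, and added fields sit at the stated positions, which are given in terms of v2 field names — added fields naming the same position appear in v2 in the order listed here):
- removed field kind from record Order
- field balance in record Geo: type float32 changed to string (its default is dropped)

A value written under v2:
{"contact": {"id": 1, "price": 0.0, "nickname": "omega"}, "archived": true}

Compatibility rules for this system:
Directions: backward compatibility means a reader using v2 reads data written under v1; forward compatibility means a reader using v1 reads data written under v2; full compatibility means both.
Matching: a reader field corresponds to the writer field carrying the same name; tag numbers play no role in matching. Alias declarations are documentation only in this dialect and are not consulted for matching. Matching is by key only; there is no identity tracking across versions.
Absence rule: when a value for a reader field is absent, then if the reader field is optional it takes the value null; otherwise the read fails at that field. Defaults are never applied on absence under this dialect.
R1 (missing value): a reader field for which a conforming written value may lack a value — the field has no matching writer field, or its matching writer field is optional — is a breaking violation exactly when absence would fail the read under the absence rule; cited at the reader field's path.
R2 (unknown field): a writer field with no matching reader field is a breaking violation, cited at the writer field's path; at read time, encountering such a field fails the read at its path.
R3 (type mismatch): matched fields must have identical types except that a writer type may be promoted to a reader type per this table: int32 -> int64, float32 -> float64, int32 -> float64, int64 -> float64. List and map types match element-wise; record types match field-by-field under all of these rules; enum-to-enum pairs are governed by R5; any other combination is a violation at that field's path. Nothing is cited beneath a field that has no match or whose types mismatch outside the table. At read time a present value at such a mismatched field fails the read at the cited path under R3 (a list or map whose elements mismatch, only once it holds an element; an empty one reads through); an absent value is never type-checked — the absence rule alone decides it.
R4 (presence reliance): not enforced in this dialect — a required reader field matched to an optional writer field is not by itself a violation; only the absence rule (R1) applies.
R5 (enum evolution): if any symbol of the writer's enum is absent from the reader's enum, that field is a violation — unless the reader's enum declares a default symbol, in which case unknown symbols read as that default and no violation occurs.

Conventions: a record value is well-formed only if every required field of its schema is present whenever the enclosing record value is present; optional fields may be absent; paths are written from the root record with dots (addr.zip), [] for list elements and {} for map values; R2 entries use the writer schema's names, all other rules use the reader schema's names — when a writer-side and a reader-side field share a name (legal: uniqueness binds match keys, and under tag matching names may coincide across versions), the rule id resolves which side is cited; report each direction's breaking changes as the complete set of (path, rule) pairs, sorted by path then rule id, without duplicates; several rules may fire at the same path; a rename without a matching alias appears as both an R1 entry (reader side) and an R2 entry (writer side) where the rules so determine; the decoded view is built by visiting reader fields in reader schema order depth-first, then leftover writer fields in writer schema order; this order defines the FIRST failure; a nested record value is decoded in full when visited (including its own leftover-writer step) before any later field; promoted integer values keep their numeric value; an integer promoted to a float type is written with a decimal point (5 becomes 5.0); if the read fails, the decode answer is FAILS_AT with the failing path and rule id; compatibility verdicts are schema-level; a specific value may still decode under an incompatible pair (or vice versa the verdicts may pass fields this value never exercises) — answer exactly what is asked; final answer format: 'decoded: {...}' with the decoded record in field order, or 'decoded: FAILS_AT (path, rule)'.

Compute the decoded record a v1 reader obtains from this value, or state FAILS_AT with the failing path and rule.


decoded: {"kind": null, "contact": {"id": 1, "balance": null, "price": 0.0, "nickname": "omega"}, "verified": null, "archived": true}

the writer's type comes first in each Order pair
decode walk for Order under reader schema v1:
  kind := null (not supplied -> null)
  contact.id := 1
  contact.balance := null (not supplied -> null)
  contact.price := 0.0
  contact.nickname := "omega"
  verified := null (not supplied -> null)
  archived := true
  => decoded: {"kind": null, "contact": {"id": 1, "balance": null, "price": 0.0, "nickname": "omega"}, "verified": null, "archived": true}
diffs on Order not affecting the asked answer:
  removed field kind from record Order -> affects the rule determinations only; this particular Order value decodes identically
  field balance in record Geo: type float32 changed to string (its default is dropped) -> affects the rule determinations only; this particular Order value decodes identically
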